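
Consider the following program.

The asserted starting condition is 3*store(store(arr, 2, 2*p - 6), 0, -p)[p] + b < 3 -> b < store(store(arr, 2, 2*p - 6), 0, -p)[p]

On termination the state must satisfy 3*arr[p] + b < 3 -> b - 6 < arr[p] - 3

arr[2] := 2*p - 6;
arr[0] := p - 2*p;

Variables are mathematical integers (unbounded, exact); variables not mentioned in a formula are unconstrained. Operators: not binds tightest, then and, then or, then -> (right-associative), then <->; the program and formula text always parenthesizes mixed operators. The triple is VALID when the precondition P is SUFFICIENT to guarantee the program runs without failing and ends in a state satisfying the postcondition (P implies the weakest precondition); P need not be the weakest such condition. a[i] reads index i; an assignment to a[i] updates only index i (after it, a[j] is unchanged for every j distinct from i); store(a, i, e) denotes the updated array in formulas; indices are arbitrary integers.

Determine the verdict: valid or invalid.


Working backward. After the program, the postcondition 3*arr[p] + b < 3 -> b - 6 < arr[p] - 3 must hold; in canonical form it is 3*arr[p] + b < 3 -> b < arr[p] + 3.
Before arr[0] := p - 2*p: 3*store(arr, 0, -p)[p] + b < 3 -> b < store(arr, 0, -p)[p] + 3
Before arr[2] := 2*p - 6: 3*store(store(arr, 2, 2*p - 6), 0, -p)[p] + b < 3 -> b < store(store(arr, 2, 2*p - 6), 0, -p)[p] + 3
The weakest precondition is 3*store(store(arr, 2, 2*p - 6), 0, -p)[p] + b < 3 -> b < store(store(arr, 2, 2*p - 6), 0, -p)[p] + 3.
Check whether 3*store(store(arr, 2, 2*p - 6), 0, -p)[p] + b < 3 -> b < store(store(arr, 2, 2*p - 6), 0, -p)[p] implies it.
Every state satisfying the precondition satisfies the weakest precondition: the implication holds.
Answer: valid


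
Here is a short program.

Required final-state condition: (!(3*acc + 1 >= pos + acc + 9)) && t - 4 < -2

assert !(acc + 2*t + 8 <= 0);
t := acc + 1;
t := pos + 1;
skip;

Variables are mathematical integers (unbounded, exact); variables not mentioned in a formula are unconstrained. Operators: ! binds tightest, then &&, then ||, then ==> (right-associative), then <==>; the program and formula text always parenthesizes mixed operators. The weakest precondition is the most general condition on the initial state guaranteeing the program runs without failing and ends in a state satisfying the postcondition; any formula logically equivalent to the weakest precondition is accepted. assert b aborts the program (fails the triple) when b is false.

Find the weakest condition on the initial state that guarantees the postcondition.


Working backward. After the program, the postcondition (!(3*acc + 1 >= pos + acc + 9)) && t - 4 < -2 must hold; in canonical form it is (!(2*acc >= pos + 8)) && t < 2.
Before skip: (!(2*acc >= pos + 8)) && t < 2
Before t := pos + 1: (!(2*acc >= pos + 8)) && pos < 1
Before t := acc + 1: (!(2*acc >= pos + 8)) && pos < 1
Before assert !(acc + 2*t + 8 <= 0): (!(acc + 2*t <= -8)) && (!(2*acc >= pos + 8)) && pos < 1
Answer: WP = (!(acc + 2*t <= -8)) && (!(2*acc >= pos + 8)) && pos < 1


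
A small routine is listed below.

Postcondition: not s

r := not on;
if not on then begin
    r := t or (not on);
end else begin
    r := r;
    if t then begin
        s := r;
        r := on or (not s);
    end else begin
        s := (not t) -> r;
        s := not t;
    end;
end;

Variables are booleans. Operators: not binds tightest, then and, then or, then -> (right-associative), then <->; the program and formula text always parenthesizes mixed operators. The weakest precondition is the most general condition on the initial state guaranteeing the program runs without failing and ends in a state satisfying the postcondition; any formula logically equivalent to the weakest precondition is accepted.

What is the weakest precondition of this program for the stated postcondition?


Working backward. After the program, not s must hold.
Then branch requires not s; else branch requires (t -> (not r)) and ((not t) -> t).
Before the if: ((not on) -> (not s)) and (on -> ((t -> (not r)) and ((not t) -> t)))
Before r := not on: ((not on) -> (not s)) and (on -> ((t -> on) and ((not t) -> t)))
Answer: WP = ((not on) -> (not s)) and (on -> ((t -> on) and ((not t) -> t)))


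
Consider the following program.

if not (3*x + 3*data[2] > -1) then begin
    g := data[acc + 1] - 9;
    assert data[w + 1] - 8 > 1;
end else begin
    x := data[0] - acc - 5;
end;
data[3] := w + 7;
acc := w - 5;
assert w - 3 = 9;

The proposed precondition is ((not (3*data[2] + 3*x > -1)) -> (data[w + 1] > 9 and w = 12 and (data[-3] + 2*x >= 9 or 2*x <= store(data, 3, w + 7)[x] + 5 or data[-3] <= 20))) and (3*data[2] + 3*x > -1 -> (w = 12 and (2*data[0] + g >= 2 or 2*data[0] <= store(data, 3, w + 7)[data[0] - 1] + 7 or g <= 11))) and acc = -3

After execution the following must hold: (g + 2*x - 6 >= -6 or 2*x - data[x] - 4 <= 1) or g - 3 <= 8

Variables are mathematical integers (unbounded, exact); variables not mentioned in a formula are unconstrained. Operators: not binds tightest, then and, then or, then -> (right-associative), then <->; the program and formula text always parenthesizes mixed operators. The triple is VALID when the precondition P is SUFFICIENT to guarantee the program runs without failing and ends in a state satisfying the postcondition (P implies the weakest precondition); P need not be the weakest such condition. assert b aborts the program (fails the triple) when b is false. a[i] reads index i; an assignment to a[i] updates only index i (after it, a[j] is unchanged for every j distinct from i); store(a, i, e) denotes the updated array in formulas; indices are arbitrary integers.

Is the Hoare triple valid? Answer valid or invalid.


Working backward. After the program, the postcondition (g + 2*x - 6 >= -6 or 2*x - data[x] - 4 <= 1) or g - 3 <= 8 must hold; in canonical form it is g + 2*x >= 0 or 2*x <= data[x] + 5 or g <= 11.
Before assert w - 3 = 9: w = 12 and (g + 2*x >= 0 or 2*x <= data[x] + 5 or g <= 11)
Before acc := w - 5: w = 12 and (g + 2*x >= 0 or 2*x <= data[x] + 5 or g <= 11)
Before data[3] := w + 7: w = 12 and (g + 2*x >= 0 or 2*x <= store(data, 3, w + 7)[x] + 5 or g <= 11)
Then branch requires data[w + 1] > 9 and w = 12 and (data[acc + 1] + 2*x >= 9 or 2*x <= store(data, 3, w + 7)[x] + 5 or data[acc + 1] <= 20); else branch requires w = 12 and (2*data[0] + g >= 2*acc + 10 or 2*data[0] <= store(data, 3, w + 7)[data[0] - acc - 5] + 2*acc + 15 or g <= 11).
Before the if: ((not (3*data[2] + 3*x > -1)) -> (data[w + 1] > 9 and w = 12 and (data[acc + 1] + 2*x >= 9 or 2*x <= store(data, 3, w + 7)[x] + 5 or data[acc + 1] <= 20))) and (3*data[2] + 3*x > -1 -> (w = 12 and (2*data[0] + g >= 2*acc + 10 or 2*data[0] <= store(data, 3, w + 7)[data[0] - acc - 5] + 2*acc + 15 or g <= 11)))
The weakest precondition is ((not (3*data[2] + 3*x > -1)) -> (data[w + 1] > 9 and w = 12 and (data[acc + 1] + 2*x >= 9 or 2*x <= store(data, 3, w + 7)[x] + 5 or data[acc + 1] <= 20))) and (3*data[2] + 3*x > -1 -> (w = 12 and (2*data[0] + g >= 2*acc + 10 or 2*data[0] <= store(data, 3, w + 7)[data[0] - acc - 5] + 2*acc + 15 or g <= 11))).
Check whether ((not (3*data[2] + 3*x > -1)) -> (data[w + 1] > 9 and w = 12 and (data[-3] + 2*x >= 9 or 2*x <= store(data, 3, w + 7)[x] + 5 or data[-3] <= 20))) and (3*data[2] + 3*x > -1 -> (w = 12 and (2*data[0] + g >= 2 or 2*data[0] <= store(data, 3, w + 7)[data[0] - 1] + 7 or g <= 11))) and acc = -3 implies it.
Countermodel: at the initial state acc = -3, data = {[-7] = -20, [-6] = 4, [-3] = 4, [-2] = 4, [0] = -5, [2] = 30152, [3] = 4, [13] = 10, [11794] = 4, elsewhere 4}, g = 13, w = 12, x = 11794, the precondition holds but the weakest precondition fails.
Answer: invalid


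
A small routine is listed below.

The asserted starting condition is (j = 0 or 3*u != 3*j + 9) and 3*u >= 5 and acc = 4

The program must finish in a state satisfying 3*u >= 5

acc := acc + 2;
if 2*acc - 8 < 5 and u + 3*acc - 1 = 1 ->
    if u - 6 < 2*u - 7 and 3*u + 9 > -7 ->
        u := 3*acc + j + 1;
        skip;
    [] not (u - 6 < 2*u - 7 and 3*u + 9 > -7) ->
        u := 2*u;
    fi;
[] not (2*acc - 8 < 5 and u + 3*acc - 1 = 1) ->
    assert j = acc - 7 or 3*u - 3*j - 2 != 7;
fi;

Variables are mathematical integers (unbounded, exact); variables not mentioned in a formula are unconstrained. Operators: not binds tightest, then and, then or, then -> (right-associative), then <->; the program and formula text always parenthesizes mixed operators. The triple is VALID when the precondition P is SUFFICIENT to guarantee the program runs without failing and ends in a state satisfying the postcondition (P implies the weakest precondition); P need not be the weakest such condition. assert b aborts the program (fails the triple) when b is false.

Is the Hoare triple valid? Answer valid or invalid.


Working backward. After the program, 3*u >= 5 must hold.
Then branch requires ((u > 1 and 3*u > -16) -> 9*acc + 3*j >= 2) and ((not (u > 1 and 3*u > -16)) -> 6*u >= 5); else branch requires (j = acc - 7 or 3*u != 3*j + 9) and 3*u >= 5.
Before the if: ((2*acc < 13 and 3*acc + u = 2) -> (((u > 1 and 3*u > -16) -> 9*acc + 3*j >= 2) and ((not (u > 1 and 3*u > -16)) -> 6*u >= 5))) and ((not (2*acc < 13 and 3*acc + u = 2)) -> ((j = acc - 7 or 3*u != 3*j + 9) and 3*u >= 5))
Before acc := acc + 2: ((2*acc < 9 and 3*acc + u = -4) -> (((u > 1 and 3*u > -16) -> 9*acc + 3*j >= -16) and ((not (u > 1 and 3*u > -16)) -> 6*u >= 5))) and ((not (2*acc < 9 and 3*acc + u = -4)) -> ((j = acc - 5 or 3*u != 3*j + 9) and 3*u >= 5))
The weakest precondition is ((2*acc < 9 and 3*acc + u = -4) -> (((u > 1 and 3*u > -16) -> 9*acc + 3*j >= -16) and ((not (u > 1 and 3*u > -16)) -> 6*u >= 5))) and ((not (2*acc < 9 and 3*acc + u = -4)) -> ((j = acc - 5 or 3*u != 3*j + 9) and 3*u >= 5)).
Check whether (j = 0 or 3*u != 3*j + 9) and 3*u >= 5 and acc = 4 implies it.
Countermodel: at the initial state acc = 4, j = 0, u = 3, the precondition holds but the weakest precondition fails.
Answer: invalid


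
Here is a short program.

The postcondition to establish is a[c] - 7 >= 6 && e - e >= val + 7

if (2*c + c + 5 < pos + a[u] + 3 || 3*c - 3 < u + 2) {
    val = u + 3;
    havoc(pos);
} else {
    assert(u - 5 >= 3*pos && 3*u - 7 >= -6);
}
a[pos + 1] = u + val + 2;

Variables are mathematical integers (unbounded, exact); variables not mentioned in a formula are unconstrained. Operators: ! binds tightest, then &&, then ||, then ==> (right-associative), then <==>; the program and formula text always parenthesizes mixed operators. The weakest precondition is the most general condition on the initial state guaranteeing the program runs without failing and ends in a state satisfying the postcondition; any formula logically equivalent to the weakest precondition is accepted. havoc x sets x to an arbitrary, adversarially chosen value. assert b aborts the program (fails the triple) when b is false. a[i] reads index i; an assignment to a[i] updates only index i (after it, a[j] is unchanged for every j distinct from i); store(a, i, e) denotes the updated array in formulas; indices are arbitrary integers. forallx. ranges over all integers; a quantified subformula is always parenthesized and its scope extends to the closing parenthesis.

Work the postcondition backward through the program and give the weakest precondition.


Working backward. After the program, the postcondition a[c] - 7 >= 6 && e - e >= val + 7 must hold; in canonical form it is a[c] >= 13 && val <= -7.
Before a[pos + 1] := u + val + 2: store(a, pos + 1, u + val + 2)[c] >= 13 && val <= -7
Then branch requires forall pos_1. (store(a, pos_1 + 1, 2*u + 5)[c] >= 13 && u <= -10); else branch requires u >= 3*pos + 5 && 3*u >= 1 && store(a, pos + 1, u + val + 2)[c] >= 13 && val <= -7.
Before the if: ((3*c < a[u] + pos - 2 || 3*c < u + 5) ==> (forall pos_1. (store(a, pos_1 + 1, 2*u + 5)[c] >= 13 && u <= -10))) && ((!(3*c < a[u] + pos - 2 || 3*c < u + 5)) ==> (u >= 3*pos + 5 && 3*u >= 1 && store(a, pos + 1, u + val + 2)[c] >= 13 && val <= -7))
Answer: WP = ((3*c < a[u] + pos - 2 || 3*c < u + 5) ==> (forall pos_1. (store(a, pos_1 + 1, 2*u + 5)[c] >= 13 && u <= -10))) && ((!(3*c < a[u] + pos - 2 || 3*c < u + 5)) ==> (u >= 3*pos + 5 && 3*u >= 1 && store(a, pos + 1, u + val + 2)[c] >= 13 && val <= -7))


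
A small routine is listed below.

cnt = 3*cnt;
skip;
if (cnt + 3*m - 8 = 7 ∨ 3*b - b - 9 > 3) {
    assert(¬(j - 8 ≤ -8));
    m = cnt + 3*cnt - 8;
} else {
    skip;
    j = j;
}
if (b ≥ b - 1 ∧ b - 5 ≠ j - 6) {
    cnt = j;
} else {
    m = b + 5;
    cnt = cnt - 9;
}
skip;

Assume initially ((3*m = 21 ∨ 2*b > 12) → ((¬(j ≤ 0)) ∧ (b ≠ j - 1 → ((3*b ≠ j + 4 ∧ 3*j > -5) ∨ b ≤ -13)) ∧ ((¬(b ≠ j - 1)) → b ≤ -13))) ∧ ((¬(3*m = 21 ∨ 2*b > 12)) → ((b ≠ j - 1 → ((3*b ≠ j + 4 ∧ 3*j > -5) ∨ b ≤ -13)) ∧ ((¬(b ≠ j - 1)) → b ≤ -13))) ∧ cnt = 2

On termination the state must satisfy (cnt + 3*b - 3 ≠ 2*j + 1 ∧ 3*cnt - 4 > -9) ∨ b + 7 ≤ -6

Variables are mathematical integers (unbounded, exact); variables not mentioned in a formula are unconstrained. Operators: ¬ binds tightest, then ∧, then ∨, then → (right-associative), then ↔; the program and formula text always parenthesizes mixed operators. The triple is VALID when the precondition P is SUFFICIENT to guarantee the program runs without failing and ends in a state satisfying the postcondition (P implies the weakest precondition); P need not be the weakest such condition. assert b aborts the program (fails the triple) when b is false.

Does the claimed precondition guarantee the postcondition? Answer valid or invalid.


Working backward. After the program, the postcondition (cnt + 3*b - 3 ≠ 2*j + 1 ∧ 3*cnt - 4 > -9) ∨ b + 7 ≤ -6 must hold; in canonical form it is (3*b + cnt ≠ 2*j + 4 ∧ 3*cnt > -5) ∨ b ≤ -13.
Before skip: (3*b + cnt ≠ 2*j + 4 ∧ 3*cnt > -5) ∨ b ≤ -13
Then branch requires (3*b ≠ j + 4 ∧ 3*j > -5) ∨ b ≤ -13; else branch requires (3*b + cnt ≠ 2*j + 13 ∧ 3*cnt > 22) ∨ b ≤ -13.
Before the if: (b ≠ j - 1 → ((3*b ≠ j + 4 ∧ 3*j > -5) ∨ b ≤ -13)) ∧ ((¬(b ≠ j - 1)) → ((3*b + cnt ≠ 2*j + 13 ∧ 3*cnt > 22) ∨ b ≤ -13))
Then branch requires (¬(j ≤ 0)) ∧ (b ≠ j - 1 → ((3*b ≠ j + 4 ∧ 3*j > -5) ∨ b ≤ -13)) ∧ ((¬(b ≠ j - 1)) → ((3*b + cnt ≠ 2*j + 13 ∧ 3*cnt > 22) ∨ b ≤ -13)); else branch requires (b ≠ j - 1 → ((3*b ≠ j + 4 ∧ 3*j > -5) ∨ b ≤ -13)) ∧ ((¬(b ≠ j - 1)) → ((3*b + cnt ≠ 2*j + 13 ∧ 3*cnt > 22) ∨ b ≤ -13)).
Before the if: ((cnt + 3*m = 15 ∨ 2*b > 12) → ((¬(j ≤ 0)) ∧ (b ≠ j - 1 → ((3*b ≠ j + 4 ∧ 3*j > -5) ∨ b ≤ -13)) ∧ ((¬(b ≠ j - 1)) → ((3*b + cnt ≠ 2*j + 13 ∧ 3*cnt > 22) ∨ b ≤ -13)))) ∧ ((¬(cnt + 3*m = 15 ∨ 2*b > 12)) → ((b ≠ j - 1 → ((3*b ≠ j + 4 ∧ 3*j > -5) ∨ b ≤ -13)) ∧ ((¬(b ≠ j - 1)) → ((3*b + cnt ≠ 2*j + 13 ∧ 3*cnt > 22) ∨ b ≤ -13))))
Before skip: ((cnt + 3*m = 15 ∨ 2*b > 12) → ((¬(j ≤ 0)) ∧ (b ≠ j - 1 → ((3*b ≠ j + 4 ∧ 3*j > -5) ∨ b ≤ -13)) ∧ ((¬(b ≠ j - 1)) → ((3*b + cnt ≠ 2*j + 13 ∧ 3*cnt > 22) ∨ b ≤ -13)))) ∧ ((¬(cnt + 3*m = 15 ∨ 2*b > 12)) → ((b ≠ j - 1 → ((3*b ≠ j + 4 ∧ 3*j > -5) ∨ b ≤ -13)) ∧ ((¬(b ≠ j - 1)) → ((3*b + cnt ≠ 2*j + 13 ∧ 3*cnt > 22) ∨ b ≤ -13))))
Before cnt := 3*cnt: ((3*cnt + 3*m = 15 ∨ 2*b > 12) → ((¬(j ≤ 0)) ∧ (b ≠ j - 1 → ((3*b ≠ j + 4 ∧ 3*j > -5) ∨ b ≤ -13)) ∧ ((¬(b ≠ j - 1)) → ((3*b + 3*cnt ≠ 2*j + 13 ∧ 9*cnt > 22) ∨ b ≤ -13)))) ∧ ((¬(3*cnt + 3*m = 15 ∨ 2*b > 12)) → ((b ≠ j - 1 → ((3*b ≠ j + 4 ∧ 3*j > -5) ∨ b ≤ -13)) ∧ ((¬(b ≠ j - 1)) → ((3*b + 3*cnt ≠ 2*j + 13 ∧ 9*cnt > 22) ∨ b ≤ -13))))
The weakest precondition is ((3*cnt + 3*m = 15 ∨ 2*b > 12) → ((¬(j ≤ 0)) ∧ (b ≠ j - 1 → ((3*b ≠ j + 4 ∧ 3*j > -5) ∨ b ≤ -13)) ∧ ((¬(b ≠ j - 1)) → ((3*b + 3*cnt ≠ 2*j + 13 ∧ 9*cnt > 22) ∨ b ≤ -13)))) ∧ ((¬(3*cnt + 3*m = 15 ∨ 2*b > 12)) → ((b ≠ j - 1 → ((3*b ≠ j + 4 ∧ 3*j > -5) ∨ b ≤ -13)) ∧ ((¬(b ≠ j - 1)) → ((3*b + 3*cnt ≠ 2*j + 13 ∧ 9*cnt > 22) ∨ b ≤ -13)))).
Check whether ((3*m = 21 ∨ 2*b > 12) → ((¬(j ≤ 0)) ∧ (b ≠ j - 1 → ((3*b ≠ j + 4 ∧ 3*j > -5) ∨ b ≤ -13)) ∧ ((¬(b ≠ j - 1)) → b ≤ -13))) ∧ ((¬(3*m = 21 ∨ 2*b > 12)) → ((b ≠ j - 1 → ((3*b ≠ j + 4 ∧ 3*j > -5) ∨ b ≤ -13)) ∧ ((¬(b ≠ j - 1)) → b ≤ -13))) ∧ cnt = 2 implies it.
Countermodel: at the initial state b = -12, cnt = 2, j = -1, m = 3, the precondition holds but the weakest precondition fails.
Answer: invalid


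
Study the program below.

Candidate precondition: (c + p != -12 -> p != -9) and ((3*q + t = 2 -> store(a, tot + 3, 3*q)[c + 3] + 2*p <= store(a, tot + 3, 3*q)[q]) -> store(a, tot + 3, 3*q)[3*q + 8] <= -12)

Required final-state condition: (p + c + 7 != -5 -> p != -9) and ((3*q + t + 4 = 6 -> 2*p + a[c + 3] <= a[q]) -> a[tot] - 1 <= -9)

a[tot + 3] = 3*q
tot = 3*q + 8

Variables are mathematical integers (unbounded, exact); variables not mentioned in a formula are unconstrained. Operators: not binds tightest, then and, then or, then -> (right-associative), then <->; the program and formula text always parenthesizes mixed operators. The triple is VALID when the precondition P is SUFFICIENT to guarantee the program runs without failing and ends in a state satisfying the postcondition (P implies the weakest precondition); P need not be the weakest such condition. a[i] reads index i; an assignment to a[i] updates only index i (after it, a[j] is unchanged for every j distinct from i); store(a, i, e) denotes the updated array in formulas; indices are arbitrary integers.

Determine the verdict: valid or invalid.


Working backward. After the program, the postcondition (p + c + 7 != -5 -> p != -9) and ((3*q + t + 4 = 6 -> 2*p + a[c + 3] <= a[q]) -> a[tot] - 1 <= -9) must hold; in canonical form it is (c + p != -12 -> p != -9) and ((3*q + t = 2 -> a[c + 3] + 2*p <= a[q]) -> a[tot] <= -8).
Before tot := 3*q + 8: (c + p != -12 -> p != -9) and ((3*q + t = 2 -> a[c + 3] + 2*p <= a[q]) -> a[3*q + 8] <= -8)
Before a[tot + 3] := 3*q: (c + p != -12 -> p != -9) and ((3*q + t = 2 -> store(a, tot + 3, 3*q)[c + 3] + 2*p <= store(a, tot + 3, 3*q)[q]) -> store(a, tot + 3, 3*q)[3*q + 8] <= -8)
The weakest precondition is (c + p != -12 -> p != -9) and ((3*q + t = 2 -> store(a, tot + 3, 3*q)[c + 3] + 2*p <= store(a, tot + 3, 3*q)[q]) -> store(a, tot + 3, 3*q)[3*q + 8] <= -8).
Check whether (c + p != -12 -> p != -9) and ((3*q + t = 2 -> store(a, tot + 3, 3*q)[c + 3] + 2*p <= store(a, tot + 3, 3*q)[q]) -> store(a, tot + 3, 3*q)[3*q + 8] <= -12) implies it.
Every state satisfying the precondition satisfies the weakest precondition: the implication holds.
Answer: valid


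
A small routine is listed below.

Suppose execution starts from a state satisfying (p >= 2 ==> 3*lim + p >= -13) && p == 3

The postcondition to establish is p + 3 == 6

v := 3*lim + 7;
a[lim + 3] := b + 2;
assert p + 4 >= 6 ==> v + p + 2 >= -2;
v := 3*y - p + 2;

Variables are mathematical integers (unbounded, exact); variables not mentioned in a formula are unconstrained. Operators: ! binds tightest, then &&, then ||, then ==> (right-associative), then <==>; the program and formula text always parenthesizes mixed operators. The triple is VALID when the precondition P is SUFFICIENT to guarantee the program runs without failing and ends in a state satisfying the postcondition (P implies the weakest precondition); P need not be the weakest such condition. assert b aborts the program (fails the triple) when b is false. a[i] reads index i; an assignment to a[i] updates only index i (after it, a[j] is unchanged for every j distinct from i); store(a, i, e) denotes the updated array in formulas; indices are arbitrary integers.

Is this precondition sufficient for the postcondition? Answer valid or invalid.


Working backward. After the program, the postcondition p + 3 == 6 must hold; in canonical form it is p == 3.
Before v := 3*y - p + 2: p == 3
Before assert p + 4 >= 6 ==> v + p + 2 >= -2: (p >= 2 ==> p + v >= -4) && p == 3
Before a[lim + 3] := b + 2: (p >= 2 ==> p + v >= -4) && p == 3
Before v := 3*lim + 7: (p >= 2 ==> 3*lim + p >= -11) && p == 3
The weakest precondition is (p >= 2 ==> 3*lim + p >= -11) && p == 3.
Check whether (p >= 2 ==> 3*lim + p >= -13) && p == 3 implies it.
Countermodel: at the initial state lim = -5, p = 3, the precondition holds but the weakest precondition fails.
Answer: invalid


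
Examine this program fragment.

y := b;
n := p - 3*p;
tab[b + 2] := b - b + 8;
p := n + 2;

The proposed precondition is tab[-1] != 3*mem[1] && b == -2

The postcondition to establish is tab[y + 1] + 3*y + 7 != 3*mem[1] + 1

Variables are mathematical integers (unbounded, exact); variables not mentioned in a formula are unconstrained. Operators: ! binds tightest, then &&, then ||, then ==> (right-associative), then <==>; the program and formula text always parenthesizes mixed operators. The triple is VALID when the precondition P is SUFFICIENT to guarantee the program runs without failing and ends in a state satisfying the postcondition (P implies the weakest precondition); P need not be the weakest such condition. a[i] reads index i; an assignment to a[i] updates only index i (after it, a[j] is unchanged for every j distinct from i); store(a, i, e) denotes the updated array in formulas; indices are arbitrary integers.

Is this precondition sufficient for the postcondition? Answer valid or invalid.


Working backward. After the program, the postcondition tab[y + 1] + 3*y + 7 != 3*mem[1] + 1 must hold; in canonical form it is tab[y + 1] + 3*y != 3*mem[1] - 6.
Before p := n + 2: tab[y + 1] + 3*y != 3*mem[1] - 6
Before tab[b + 2] := b - b + 8: store(tab, b + 2, 8)[y + 1] + 3*y != 3*mem[1] - 6
Before n := p - 3*p: store(tab, b + 2, 8)[y + 1] + 3*y != 3*mem[1] - 6
Before y := b: store(tab, b + 2, 8)[b + 1] + 3*b != 3*mem[1] - 6
The weakest precondition is store(tab, b + 2, 8)[b + 1] + 3*b != 3*mem[1] - 6.
Check whether tab[-1] != 3*mem[1] && b == -2 implies it.
Every state satisfying the precondition satisfies the weakest precondition: the implication holds.
Answer: valid


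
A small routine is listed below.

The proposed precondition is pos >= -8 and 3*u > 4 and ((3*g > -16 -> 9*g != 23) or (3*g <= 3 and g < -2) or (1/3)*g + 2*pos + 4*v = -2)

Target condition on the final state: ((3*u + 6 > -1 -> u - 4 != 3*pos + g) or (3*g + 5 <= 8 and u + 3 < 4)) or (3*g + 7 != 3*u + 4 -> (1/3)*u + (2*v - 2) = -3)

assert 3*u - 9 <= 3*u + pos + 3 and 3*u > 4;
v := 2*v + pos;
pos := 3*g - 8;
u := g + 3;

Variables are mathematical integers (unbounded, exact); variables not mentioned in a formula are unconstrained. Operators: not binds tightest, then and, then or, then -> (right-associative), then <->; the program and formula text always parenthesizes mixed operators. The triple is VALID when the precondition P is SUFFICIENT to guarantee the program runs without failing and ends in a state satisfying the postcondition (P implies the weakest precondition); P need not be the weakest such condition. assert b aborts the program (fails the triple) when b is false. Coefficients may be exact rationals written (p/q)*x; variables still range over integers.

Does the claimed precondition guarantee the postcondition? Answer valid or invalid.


Working backward. After the program, the postcondition ((3*u + 6 > -1 -> u - 4 != 3*pos + g) or (3*g + 5 <= 8 and u + 3 < 4)) or (3*g + 7 != 3*u + 4 -> (1/3)*u + (2*v - 2) = -3) must hold; in canonical form it is (3*u > -7 -> u != g + 3*pos + 4) or (3*g <= 3 and u < 1) or (3*g != 3*u - 3 -> (1/3)*u + 2*v = -1).
Before u := g + 3: (3*g > -16 -> 3*pos != -1) or (3*g <= 3 and g < -2) or (1/3)*g + 2*v = -2
Before pos := 3*g - 8: (3*g > -16 -> 9*g != 23) or (3*g <= 3 and g < -2) or (1/3)*g + 2*v = -2
Before v := 2*v + pos: (3*g > -16 -> 9*g != 23) or (3*g <= 3 and g < -2) or (1/3)*g + 2*pos + 4*v = -2
Before assert 3*u - 9 <= 3*u + pos + 3 and 3*u > 4: pos >= -12 and 3*u > 4 and ((3*g > -16 -> 9*g != 23) or (3*g <= 3 and g < -2) or (1/3)*g + 2*pos + 4*v = -2)
The weakest precondition is pos >= -12 and 3*u > 4 and ((3*g > -16 -> 9*g != 23) or (3*g <= 3 and g < -2) or (1/3)*g + 2*pos + 4*v = -2).
Check whether pos >= -8 and 3*u > 4 and ((3*g > -16 -> 9*g != 23) or (3*g <= 3 and g < -2) or (1/3)*g + 2*pos + 4*v = -2) implies it.
Every state satisfying the precondition satisfies the weakest precondition: the implication holds.
Answer: valid


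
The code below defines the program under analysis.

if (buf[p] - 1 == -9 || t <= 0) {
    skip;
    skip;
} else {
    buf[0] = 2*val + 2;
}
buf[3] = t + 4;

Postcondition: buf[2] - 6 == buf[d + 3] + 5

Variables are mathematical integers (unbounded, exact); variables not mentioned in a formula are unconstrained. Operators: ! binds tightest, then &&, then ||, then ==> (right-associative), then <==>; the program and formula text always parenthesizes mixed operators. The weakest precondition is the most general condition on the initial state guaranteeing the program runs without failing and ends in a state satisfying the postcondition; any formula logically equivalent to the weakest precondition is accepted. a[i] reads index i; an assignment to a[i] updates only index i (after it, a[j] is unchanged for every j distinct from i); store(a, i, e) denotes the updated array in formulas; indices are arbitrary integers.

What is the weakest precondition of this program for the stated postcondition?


Working backward. After the program, the postcondition buf[2] - 6 == buf[d + 3] + 5 must hold; in canonical form it is buf[2] == buf[d + 3] + 11.
Before buf[3] := t + 4: buf[2] == store(buf, 3, t + 4)[d + 3] + 11
Then branch requires buf[2] == store(buf, 3, t + 4)[d + 3] + 11; else branch requires buf[2] == store(store(buf, 0, 2*val + 2), 3, t + 4)[d + 3] + 11.
Before the if: ((buf[p] == -8 || t <= 0) ==> buf[2] == store(buf, 3, t + 4)[d + 3] + 11) && ((!(buf[p] == -8 || t <= 0)) ==> buf[2] == store(store(buf, 0, 2*val + 2), 3, t + 4)[d + 3] + 11)
Answer: WP = ((buf[p] == -8 || t <= 0) ==> buf[2] == store(buf, 3, t + 4)[d + 3] + 11) && ((!(buf[p] == -8 || t <= 0)) ==> buf[2] == store(store(buf, 0, 2*val + 2), 3, t + 4)[d + 3] + 11)


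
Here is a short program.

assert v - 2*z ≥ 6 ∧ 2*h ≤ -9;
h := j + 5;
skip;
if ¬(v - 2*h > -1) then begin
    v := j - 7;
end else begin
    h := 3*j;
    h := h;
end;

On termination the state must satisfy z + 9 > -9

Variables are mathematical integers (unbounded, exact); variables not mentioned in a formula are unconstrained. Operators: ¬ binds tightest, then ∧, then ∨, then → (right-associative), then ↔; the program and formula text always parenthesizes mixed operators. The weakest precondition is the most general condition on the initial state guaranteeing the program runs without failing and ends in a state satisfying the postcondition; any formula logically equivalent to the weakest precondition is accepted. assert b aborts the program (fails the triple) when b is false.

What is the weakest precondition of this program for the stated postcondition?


Working backward. After the program, the postcondition z + 9 > -9 must hold; in canonical form it is z > -18.
Then branch requires z > -18; else branch requires z > -18.
Before the if: ((¬(v > 2*h - 1)) → z > -18) ∧ (v > 2*h - 1 → z > -18)
Before skip: ((¬(v > 2*h - 1)) → z > -18) ∧ (v > 2*h - 1 → z > -18)
Before h := j + 5: ((¬(v > 2*j + 9)) → z > -18) ∧ (v > 2*j + 9 → z > -18)
Before assert v - 2*z ≥ 6 ∧ 2*h ≤ -9: v ≥ 2*z + 6 ∧ 2*h ≤ -9 ∧ ((¬(v > 2*j + 9)) → z > -18) ∧ (v > 2*j + 9 → z > -18)
Answer: WP = v ≥ 2*z + 6 ∧ 2*h ≤ -9 ∧ ((¬(v > 2*j + 9)) → z > -18) ∧ (v > 2*j + 9 → z > -18)


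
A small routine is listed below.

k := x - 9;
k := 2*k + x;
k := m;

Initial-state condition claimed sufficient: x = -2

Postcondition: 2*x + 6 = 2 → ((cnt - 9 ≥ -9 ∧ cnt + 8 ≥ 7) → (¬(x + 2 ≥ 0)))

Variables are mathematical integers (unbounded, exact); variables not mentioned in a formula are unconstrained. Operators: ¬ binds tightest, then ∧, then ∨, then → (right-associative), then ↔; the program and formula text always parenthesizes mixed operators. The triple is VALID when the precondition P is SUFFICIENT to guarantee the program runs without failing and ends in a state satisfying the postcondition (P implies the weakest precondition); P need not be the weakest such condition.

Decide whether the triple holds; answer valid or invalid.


Working backward. After the program, the postcondition 2*x + 6 = 2 → ((cnt - 9 ≥ -9 ∧ cnt + 8 ≥ 7) → (¬(x + 2 ≥ 0))) must hold; in canonical form it is 2*x = -4 → ((cnt ≥ 0 ∧ cnt ≥ -1) → (¬(x ≥ -2))).
Before k := m: 2*x = -4 → ((cnt ≥ 0 ∧ cnt ≥ -1) → (¬(x ≥ -2)))
Before k := 2*k + x: 2*x = -4 → ((cnt ≥ 0 ∧ cnt ≥ -1) → (¬(x ≥ -2)))
Before k := x - 9: 2*x = -4 → ((cnt ≥ 0 ∧ cnt ≥ -1) → (¬(x ≥ -2)))
The weakest precondition is 2*x = -4 → ((cnt ≥ 0 ∧ cnt ≥ -1) → (¬(x ≥ -2))).
Check whether x = -2 implies it.
Countermodel: at the initial state cnt = 0, x = -2, the precondition holds but the weakest precondition fails.
Answer: invalid


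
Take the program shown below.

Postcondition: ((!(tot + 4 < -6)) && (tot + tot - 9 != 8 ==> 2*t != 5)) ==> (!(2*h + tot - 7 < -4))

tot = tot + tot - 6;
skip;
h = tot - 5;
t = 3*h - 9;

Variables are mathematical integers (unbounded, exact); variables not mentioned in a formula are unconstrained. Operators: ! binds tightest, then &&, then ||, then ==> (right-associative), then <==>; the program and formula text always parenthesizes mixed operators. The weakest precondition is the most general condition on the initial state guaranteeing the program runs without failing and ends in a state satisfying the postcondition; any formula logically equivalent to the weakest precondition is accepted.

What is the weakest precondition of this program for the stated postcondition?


Working backward. After the program, the postcondition ((!(tot + 4 < -6)) && (tot + tot - 9 != 8 ==> 2*t != 5)) ==> (!(2*h + tot - 7 < -4)) must hold; in canonical form it is ((!(tot < -10)) && (2*tot != 17 ==> 2*t != 5)) ==> (!(2*h + tot < 3)).
Before t := 3*h - 9: ((!(tot < -10)) && (2*tot != 17 ==> 6*h != 23)) ==> (!(2*h + tot < 3))
Before h := tot - 5: ((!(tot < -10)) && (2*tot != 17 ==> 6*tot != 53)) ==> (!(3*tot < 13))
Before skip: ((!(tot < -10)) && (2*tot != 17 ==> 6*tot != 53)) ==> (!(3*tot < 13))
Before tot := tot + tot - 6: ((!(2*tot < -4)) && (4*tot != 29 ==> 12*tot != 89)) ==> (!(6*tot < 31))
Answer: WP = ((!(2*tot < -4)) && (4*tot != 29 ==> 12*tot != 89)) ==> (!(6*tot < 31))


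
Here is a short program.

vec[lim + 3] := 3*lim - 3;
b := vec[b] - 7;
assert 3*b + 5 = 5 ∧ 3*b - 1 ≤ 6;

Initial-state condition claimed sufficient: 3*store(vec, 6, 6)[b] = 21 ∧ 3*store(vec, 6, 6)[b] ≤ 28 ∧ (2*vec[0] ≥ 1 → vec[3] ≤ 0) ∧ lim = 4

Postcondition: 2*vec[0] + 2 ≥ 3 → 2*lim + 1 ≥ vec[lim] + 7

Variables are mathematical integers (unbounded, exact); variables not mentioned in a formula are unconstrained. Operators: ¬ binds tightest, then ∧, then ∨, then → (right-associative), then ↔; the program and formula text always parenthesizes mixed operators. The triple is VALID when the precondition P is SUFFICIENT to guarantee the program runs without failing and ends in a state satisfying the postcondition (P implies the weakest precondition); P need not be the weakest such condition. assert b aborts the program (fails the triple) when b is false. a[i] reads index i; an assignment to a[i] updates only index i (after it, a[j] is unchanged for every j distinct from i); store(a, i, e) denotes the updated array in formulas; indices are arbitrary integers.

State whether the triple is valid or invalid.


Working backward. After the program, the postcondition 2*vec[0] + 2 ≥ 3 → 2*lim + 1 ≥ vec[lim] + 7 must hold; in canonical form it is 2*vec[0] ≥ 1 → 2*lim ≥ vec[lim] + 6.
Before assert 3*b + 5 = 5 ∧ 3*b - 1 ≤ 6: 3*b = 0 ∧ 3*b ≤ 7 ∧ (2*vec[0] ≥ 1 → 2*lim ≥ vec[lim] + 6)
Before b := vec[b] - 7: 3*vec[b] = 21 ∧ 3*vec[b] ≤ 28 ∧ (2*vec[0] ≥ 1 → 2*lim ≥ vec[lim] + 6)
Before vec[lim + 3] := 3*lim - 3: 3*store(vec, lim + 3, 3*lim - 3)[b] = 21 ∧ 3*store(vec, lim + 3, 3*lim - 3)[b] ≤ 28 ∧ (2*store(vec, lim + 3, 3*lim - 3)[0] ≥ 1 → 2*lim ≥ store(vec, lim + 3, 3*lim - 3)[lim] + 6)
The weakest precondition is 3*store(vec, lim + 3, 3*lim - 3)[b] = 21 ∧ 3*store(vec, lim + 3, 3*lim - 3)[b] ≤ 28 ∧ (2*store(vec, lim + 3, 3*lim - 3)[0] ≥ 1 → 2*lim ≥ store(vec, lim + 3, 3*lim - 3)[lim] + 6).
Check whether 3*store(vec, 6, 6)[b] = 21 ∧ 3*store(vec, 6, 6)[b] ≤ 28 ∧ (2*vec[0] ≥ 1 → vec[3] ≤ 0) ∧ lim = 4 implies it.
Countermodel: at the initial state b = 7, lim = 4, vec = {[0] = -15521, [3] = 2, [4] = 2, [6] = 2, [7] = 7, elsewhere 2}, the precondition holds but the weakest precondition fails.
Answer: invalid


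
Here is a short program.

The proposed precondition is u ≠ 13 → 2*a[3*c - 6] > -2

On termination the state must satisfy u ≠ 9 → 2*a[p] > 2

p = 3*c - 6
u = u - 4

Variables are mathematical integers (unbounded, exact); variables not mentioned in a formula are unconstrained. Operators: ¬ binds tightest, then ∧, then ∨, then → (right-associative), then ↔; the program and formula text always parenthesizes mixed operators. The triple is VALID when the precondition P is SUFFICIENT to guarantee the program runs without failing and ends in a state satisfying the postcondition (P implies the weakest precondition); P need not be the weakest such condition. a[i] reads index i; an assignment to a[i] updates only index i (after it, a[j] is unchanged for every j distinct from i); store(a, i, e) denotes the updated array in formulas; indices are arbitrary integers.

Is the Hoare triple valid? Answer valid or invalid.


Working backward. After the program, u ≠ 9 → 2*a[p] > 2 must hold.
Before u := u - 4: u ≠ 13 → 2*a[p] > 2
Before p := 3*c - 6: u ≠ 13 → 2*a[3*c - 6] > 2
The weakest precondition is u ≠ 13 → 2*a[3*c - 6] > 2.
Check whether u ≠ 13 → 2*a[3*c - 6] > -2 implies it.
Countermodel: at the initial state a = {[-6] = 0, elsewhere 0}, c = 0, u = 14, the precondition holds but the weakest precondition fails.
Answer: invalid


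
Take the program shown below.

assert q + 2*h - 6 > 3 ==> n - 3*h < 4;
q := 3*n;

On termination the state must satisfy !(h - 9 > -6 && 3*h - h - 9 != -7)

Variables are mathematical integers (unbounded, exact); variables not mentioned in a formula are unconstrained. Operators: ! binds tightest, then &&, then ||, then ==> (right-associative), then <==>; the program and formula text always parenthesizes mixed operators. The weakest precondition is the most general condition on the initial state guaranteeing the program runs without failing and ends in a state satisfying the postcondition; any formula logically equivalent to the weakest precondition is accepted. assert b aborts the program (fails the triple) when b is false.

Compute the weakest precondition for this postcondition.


Working backward. After the program, the postcondition !(h - 9 > -6 && 3*h - h - 9 != -7) must hold; in canonical form it is !(h > 3 && 2*h != 2).
Before q := 3*n: !(h > 3 && 2*h != 2)
Before assert q + 2*h - 6 > 3 ==> n - 3*h < 4: (2*h + q > 9 ==> n < 3*h + 4) && (!(h > 3 && 2*h != 2))
Answer: WP = (2*h + q > 9 ==> n < 3*h + 4) && (!(h > 3 && 2*h != 2))


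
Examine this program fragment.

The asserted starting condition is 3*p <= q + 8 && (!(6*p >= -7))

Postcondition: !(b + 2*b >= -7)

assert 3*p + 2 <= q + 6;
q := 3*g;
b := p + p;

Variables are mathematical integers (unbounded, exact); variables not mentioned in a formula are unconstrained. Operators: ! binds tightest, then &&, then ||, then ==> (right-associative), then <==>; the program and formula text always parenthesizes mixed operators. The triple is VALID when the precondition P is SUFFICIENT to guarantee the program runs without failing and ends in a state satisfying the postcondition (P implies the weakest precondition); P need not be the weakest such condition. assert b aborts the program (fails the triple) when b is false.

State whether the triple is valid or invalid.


Working backward. After the program, the postcondition !(b + 2*b >= -7) must hold; in canonical form it is !(3*b >= -7).
Before b := p + p: !(6*p >= -7)
Before q := 3*g: !(6*p >= -7)
Before assert 3*p + 2 <= q + 6: 3*p <= q + 4 && (!(6*p >= -7))
The weakest precondition is 3*p <= q + 4 && (!(6*p >= -7)).
Check whether 3*p <= q + 8 && (!(6*p >= -7)) implies it.
Countermodel: at the initial state p = -2, q = -11, the precondition holds but the weakest precondition fails.
Answer: invalid


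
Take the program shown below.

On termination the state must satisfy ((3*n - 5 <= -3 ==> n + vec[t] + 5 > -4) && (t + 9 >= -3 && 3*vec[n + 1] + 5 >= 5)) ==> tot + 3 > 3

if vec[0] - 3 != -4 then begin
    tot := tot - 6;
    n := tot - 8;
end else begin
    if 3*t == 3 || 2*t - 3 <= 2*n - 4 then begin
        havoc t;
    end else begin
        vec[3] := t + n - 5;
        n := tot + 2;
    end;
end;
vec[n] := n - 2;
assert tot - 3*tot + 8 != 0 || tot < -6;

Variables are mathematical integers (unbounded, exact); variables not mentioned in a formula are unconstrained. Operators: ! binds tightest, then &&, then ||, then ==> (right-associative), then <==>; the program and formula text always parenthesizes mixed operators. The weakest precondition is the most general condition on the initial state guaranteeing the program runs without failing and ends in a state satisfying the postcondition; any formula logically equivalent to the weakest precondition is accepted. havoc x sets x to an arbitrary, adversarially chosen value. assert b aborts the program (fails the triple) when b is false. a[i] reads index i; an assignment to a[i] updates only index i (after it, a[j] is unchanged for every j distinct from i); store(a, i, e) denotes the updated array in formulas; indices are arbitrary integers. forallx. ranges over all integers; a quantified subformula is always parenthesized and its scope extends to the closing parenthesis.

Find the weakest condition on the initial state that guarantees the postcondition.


Working backward. After the program, the postcondition ((3*n - 5 <= -3 ==> n + vec[t] + 5 > -4) && (t + 9 >= -3 && 3*vec[n + 1] + 5 >= 5)) ==> tot + 3 > 3 must hold; in canonical form it is ((3*n <= 2 ==> vec[t] + n > -9) && t >= -12 && 3*vec[n + 1] >= 0) ==> tot > 0.
Before assert tot - 3*tot + 8 != 0 || tot < -6: (2*tot != 8 || tot < -6) && (((3*n <= 2 ==> vec[t] + n > -9) && t >= -12 && 3*vec[n + 1] >= 0) ==> tot > 0)
Before vec[n] := n - 2: (2*tot != 8 || tot < -6) && (((3*n <= 2 ==> store(vec, n, n - 2)[t] + n > -9) && t >= -12 && 3*store(vec, n, n - 2)[n + 1] >= 0) ==> tot > 0)
Then branch requires (2*tot != 20 || tot < 0) && (((3*tot <= 44 ==> store(vec, tot - 14, tot - 16)[t] + tot > 5) && t >= -12 && 3*store(vec, tot - 14, tot - 16)[tot - 13] >= 0) ==> tot > 6); else branch requires ((3*t == 3 || 2*t <= 2*n - 1) ==> (forall t_1. ((2*tot != 8 || tot < -6) && (((3*n <= 2 ==> store(vec, n, n - 2)[t_1] + n > -9) && t_1 >= -12 && 3*store(vec, n, n - 2)[n + 1] >= 0) ==> tot > 0)))) && ((!(3*t == 3 || 2*t <= 2*n - 1)) ==> ((2*tot != 8 || tot < -6) && (((3*tot <= -4 ==> store(store(vec, 3, n + t - 5), tot + 2, tot)[t] + tot > -11) && t >= -12 && 3*store(store(vec, 3, n + t - 5), tot + 2, tot)[tot + 3] >= 0) ==> tot > 0))).
Before the if: (vec[0] != -1 ==> ((2*tot != 20 || tot < 0) && (((3*tot <= 44 ==> store(vec, tot - 14, tot - 16)[t] + tot > 5) && t >= -12 && 3*store(vec, tot - 14, tot - 16)[tot - 13] >= 0) ==> tot > 6))) && ((!(vec[0] != -1)) ==> (((3*t == 3 || 2*t <= 2*n - 1) ==> (forall t_1. ((2*tot != 8 || tot < -6) && (((3*n <= 2 ==> store(vec, n, n - 2)[t_1] + n > -9) && t_1 >= -12 && 3*store(vec, n, n - 2)[n + 1] >= 0) ==> tot > 0)))) && ((!(3*t == 3 || 2*t <= 2*n - 1)) ==> ((2*tot != 8 || tot < -6) && (((3*tot <= -4 ==> store(store(vec, 3, n + t - 5), tot + 2, tot)[t] + tot > -11) && t >= -12 && 3*store(store(vec, 3, n + t - 5), tot + 2, tot)[tot + 3] >= 0) ==> tot > 0)))))
Answer: WP = (vec[0] != -1 ==> ((2*tot != 20 || tot < 0) && (((3*tot <= 44 ==> store(vec, tot - 14, tot - 16)[t] + tot > 5) && t >= -12 && 3*store(vec, tot - 14, tot - 16)[tot - 13] >= 0) ==> tot > 6))) && ((!(vec[0] != -1)) ==> (((3*t == 3 || 2*t <= 2*n - 1) ==> (forall t_1. ((2*tot != 8 || tot < -6) && (((3*n <= 2 ==> store(vec, n, n - 2)[t_1] + n > -9) && t_1 >= -12 && 3*store(vec, n, n - 2)[n + 1] >= 0) ==> tot > 0)))) && ((!(3*t == 3 || 2*t <= 2*n - 1)) ==> ((2*tot != 8 || tot < -6) && (((3*tot <= -4 ==> store(store(vec, 3, n + t - 5), tot + 2, tot)[t] + tot > -11) && t >= -12 && 3*store(store(vec, 3, n + t - 5), tot + 2, tot)[tot + 3] >= 0) ==> tot > 0)))))
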